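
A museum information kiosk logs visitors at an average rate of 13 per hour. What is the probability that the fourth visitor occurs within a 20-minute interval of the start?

Over the interval, μ = 13 × 1/3 ≈ 4.33333 (a 20-minute interval = 1/3 hours).
The fourth arrival falls in the interval iff at least 4 events occur there: P(S_4 ≤ t) = P(N ≥ 4) = 1 − P(N ≤ 3) ≈ 0.6288.

0.6288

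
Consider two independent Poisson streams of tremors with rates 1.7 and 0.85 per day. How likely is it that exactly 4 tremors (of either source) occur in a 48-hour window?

0.1719

Independent Poisson processes superpose: combined rate λ = 1.7 + 0.85 = 2.55 per day.
Over the interval, μ = 2.55 × 2 = 5.1 (a 48-hour window = 2 days).
P(N = 4) = e^(−5.1) · 5.1^4/4! ≈ 0.1719.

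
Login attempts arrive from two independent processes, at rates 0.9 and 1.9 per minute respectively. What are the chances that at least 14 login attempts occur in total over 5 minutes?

Independent Poisson processes superpose: combined rate λ = 0.9 + 1.9 = 2.8 per minute.
Over the interval, μ = 2.8 × 5 = 14 (5 minutes).
P(N ≥ 14) = 1 − P(N ≤ 13) ≈ 0.5356.

0.5356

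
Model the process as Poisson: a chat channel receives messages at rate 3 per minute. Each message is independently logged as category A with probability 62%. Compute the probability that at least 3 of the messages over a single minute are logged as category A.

Thinning: the messages that are logged as category A themselves form a Poisson process with rate 0.62 × 3 = 1.86 per minute.
So μ = 1.86.
P(N ≥ 3) = 1 − P(N ≤ 2) ≈ 0.2855.

0.2855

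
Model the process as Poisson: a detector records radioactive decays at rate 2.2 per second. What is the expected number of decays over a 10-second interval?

22

E[N] = λt = 2.2 × 10 = 22 (a 10-second interval = 10 seconds).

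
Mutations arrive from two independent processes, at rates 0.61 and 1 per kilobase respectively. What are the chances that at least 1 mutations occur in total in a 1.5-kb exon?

Independent Poisson processes superpose: combined rate λ = 0.61 + 1 = 1.61 per kilobase.
Over the interval, μ = 1.61 × 1.5 = 2.415 (a 1.5-kb exon = 1.5 kilobases).
P(N ≥ 1) = 1 − P(N ≤ 0) ≈ 0.9106.

0.9106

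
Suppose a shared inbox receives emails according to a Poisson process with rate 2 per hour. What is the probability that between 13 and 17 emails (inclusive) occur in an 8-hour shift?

Over the interval, μ = 2 × 8 = 16 (an 8-hour shift = 8 hours).
P(13 ≤ N ≤ 17) = Σ_{j=13}^{17} e^(−16) · 16^j/j! ≈ 0.4662.

0.4662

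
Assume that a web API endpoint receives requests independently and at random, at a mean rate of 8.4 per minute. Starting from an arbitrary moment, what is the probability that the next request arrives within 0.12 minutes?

Inter-arrival times are exponential with rate λ = 8.4 per minute.
P(T ≤ 0.12) = 1 − e^(−λt) = 1 − e^(−8.4 × 0.12) = 1 − e^(−1.008) ≈ 0.6351.

0.6351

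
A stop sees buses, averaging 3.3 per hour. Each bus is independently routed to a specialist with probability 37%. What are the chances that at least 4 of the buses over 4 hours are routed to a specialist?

Thinning: the buses that are routed to a specialist themselves form a Poisson process with rate 0.37 × 3.3 = 1.221 per hour.
Over the interval, μ = 1.221 × 4 = 4.884 (4 hours).
P(N ≥ 4) = 1 − P(N ≤ 3) ≈ 0.7183.

0.7183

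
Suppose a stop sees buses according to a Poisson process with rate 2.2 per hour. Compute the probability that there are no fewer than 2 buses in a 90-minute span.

0.8414

Over the interval, μ = 2.2 × 1.5 = 3.3 (a 90-minute span = 1.5 hours).
P(N ≥ 2) = 1 − P(N ≤ 1) = 1 − Σ_{j=0}^{1} e^(−μ) μ^j/j! ≈ 0.8414.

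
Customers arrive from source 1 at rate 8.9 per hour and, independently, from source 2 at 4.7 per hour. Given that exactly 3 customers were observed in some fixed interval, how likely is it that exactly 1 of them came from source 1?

Given the total, each event is independently from source 1 with probability p = λ_1/(λ_1+λ_2) = 8.9/13.6 ≈ 0.6544.
So K ~ Binomial(3, 8.9/13.6): P(K = 1) = C(3,1) · (8.9/13.6)^1 · (4.7/13.6)^2 ≈ 0.2345.

0.2345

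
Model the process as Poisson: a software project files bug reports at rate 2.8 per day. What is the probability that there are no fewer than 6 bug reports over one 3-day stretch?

0.8427

Over the interval, μ = 2.8 × 3 = 8.4 (a 3-day stretch = 3 days).
P(N ≥ 6) = 1 − P(N ≤ 5) = 1 − Σ_{j=0}^{5} e^(−μ) μ^j/j! ≈ 0.8427.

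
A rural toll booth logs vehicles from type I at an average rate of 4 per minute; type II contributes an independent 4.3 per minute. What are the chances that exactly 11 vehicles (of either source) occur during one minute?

0.0802

Independent Poisson processes superpose: combined rate λ = 4 + 4.3 = 8.3 per minute.
So μ = 8.3.
P(N = 11) = e^(−8.3) · 8.3^11/11! ≈ 0.0802.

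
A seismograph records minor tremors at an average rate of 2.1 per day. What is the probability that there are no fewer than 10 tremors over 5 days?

Over the interval, μ = 2.1 × 5 = 10.5 (5 days).
P(N ≥ 10) = 1 − P(N ≤ 9) = 1 − Σ_{j=0}^{9} e^(−μ) μ^j/j! ≈ 0.6029.

0.6029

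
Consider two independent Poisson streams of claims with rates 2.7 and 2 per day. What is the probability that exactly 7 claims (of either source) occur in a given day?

Independent Poisson processes superpose: combined rate λ = 2.7 + 2 = 4.7 per day.
So μ = 4.7.
P(N = 7) = e^(−4.7) · 4.7^7/7! ≈ 0.0914.

0.0914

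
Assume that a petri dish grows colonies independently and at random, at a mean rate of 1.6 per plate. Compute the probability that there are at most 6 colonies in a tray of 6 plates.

0.1574

Over the interval, μ = 1.6 × 6 = 9.6 (a tray of 6 plates = 6 plates).
P(N ≤ 6) = Σ_{j=0}^{6} e^(−μ) μ^j/j! ≈ 0.1574.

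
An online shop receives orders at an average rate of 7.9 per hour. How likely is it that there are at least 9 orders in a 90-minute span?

Over the interval, μ = 7.9 × 1.5 = 11.85 (a 90-minute span = 1.5 hours).
P(N ≥ 9) = 1 − P(N ≤ 8) = 1 − Σ_{j=0}^{8} e^(−μ) μ^j/j! ≈ 0.8349.

0.8349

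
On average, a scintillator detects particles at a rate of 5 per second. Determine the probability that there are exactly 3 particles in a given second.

With mean μ = 5 per second,
P(N = 3) = e^(−μ) μ^3/3! = e^(−5) · 5^3/6 ≈ 0.1404.

0.1404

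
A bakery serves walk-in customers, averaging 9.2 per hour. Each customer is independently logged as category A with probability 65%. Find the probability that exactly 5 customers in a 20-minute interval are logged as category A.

0.0357

Thinning: the customers that are logged as category A themselves form a Poisson process with rate 0.65 × 9.2 = 5.98 per hour.
Over the interval, μ = 5.98 × 1/3 ≈ 1.99333 (a 20-minute interval = 1/3 hours).
P(N = 5) = e^(−1.99333) · 1.99333^5/5! ≈ 0.0357.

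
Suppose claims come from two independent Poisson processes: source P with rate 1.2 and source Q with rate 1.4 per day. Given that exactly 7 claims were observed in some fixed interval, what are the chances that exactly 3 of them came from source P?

Given the total, each event is independently from source P with probability p = λ_P/(λ_P+λ_Q) = 1.2/2.6 ≈ 0.4615.
So K ~ Binomial(7, 1.2/2.6): P(K = 3) = C(7,3) · (1.2/2.6)^3 · (1.4/2.6)^4 ≈ 0.2893.

0.2893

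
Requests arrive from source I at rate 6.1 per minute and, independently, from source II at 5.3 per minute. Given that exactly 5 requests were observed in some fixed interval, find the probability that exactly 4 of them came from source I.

Given the total, each event is independently from source I with probability p = λ_I/(λ_I+λ_II) = 6.1/11.4 ≈ 0.5351.
So K ~ Binomial(5, 6.1/11.4): P(K = 4) = C(5,4) · (6.1/11.4)^4 · (5.3/11.4)^1 ≈ 0.1906.

0.1906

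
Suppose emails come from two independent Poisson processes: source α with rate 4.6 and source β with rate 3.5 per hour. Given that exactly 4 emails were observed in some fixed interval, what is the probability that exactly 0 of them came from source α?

0.0349

Given the total, each event is independently from source α with probability p = λ_α/(λ_α+λ_β) = 4.6/8.1 ≈ 0.5679.
So K ~ Binomial(4, 4.6/8.1): P(K = 0) = C(4,0) · (4.6/8.1)^0 · (3.5/8.1)^4 ≈ 0.0349.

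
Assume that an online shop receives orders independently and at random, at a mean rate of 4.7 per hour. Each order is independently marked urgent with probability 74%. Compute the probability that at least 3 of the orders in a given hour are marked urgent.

0.6751

Thinning: the orders that are marked urgent themselves form a Poisson process with rate 0.74 × 4.7 = 3.478 per hour.
So μ = 3.478.
P(N ≥ 3) = 1 − P(N ≤ 2) ≈ 0.6751.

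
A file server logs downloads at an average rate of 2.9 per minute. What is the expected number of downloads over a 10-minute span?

E[N] = λt = 2.9 × 10 = 29 (a 10-minute span = 10 minutes).

29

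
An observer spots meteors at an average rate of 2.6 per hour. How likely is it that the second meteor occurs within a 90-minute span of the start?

0.9008

Over the interval, μ = 2.6 × 1.5 = 3.9 (a 90-minute span = 1.5 hours).
The second arrival falls in the interval iff at least 2 events occur there: P(S_2 ≤ t) = P(N ≥ 2) = 1 − P(N ≤ 1) ≈ 0.9008.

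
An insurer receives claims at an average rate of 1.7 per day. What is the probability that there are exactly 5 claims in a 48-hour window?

Over the interval, μ = 1.7 × 2 = 3.4 (a 48-hour window = 2 days).
P(N = 5) = e^(−μ) μ^5/5! = e^(−3.4) · 3.4^5/120 ≈ 0.1264.

0.1264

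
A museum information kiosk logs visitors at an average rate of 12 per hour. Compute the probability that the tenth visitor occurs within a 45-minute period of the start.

0.4126

Over the interval, μ = 12 × 0.75 = 9 (a 45-minute period = 0.75 hours).
The tenth arrival falls in the interval iff at least 10 events occur there: P(S_10 ≤ t) = P(N ≥ 10) = 1 − P(N ≤ 9) ≈ 0.4126.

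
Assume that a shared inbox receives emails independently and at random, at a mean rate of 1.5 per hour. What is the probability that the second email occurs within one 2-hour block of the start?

Over the interval, μ = 1.5 × 2 = 3 (a 2-hour block = 2 hours).
The second arrival falls in the interval iff at least 2 events occur there: P(S_2 ≤ t) = P(N ≥ 2) = 1 − P(N ≤ 1) ≈ 0.8009.

0.8009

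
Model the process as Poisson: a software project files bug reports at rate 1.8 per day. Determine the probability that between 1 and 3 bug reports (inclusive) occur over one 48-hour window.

0.4879

Over the interval, μ = 1.8 × 2 = 3.6 (a 48-hour window = 2 days).
P(1 ≤ N ≤ 3) = Σ_{j=1}^{3} e^(−3.6) · 3.6^j/j! ≈ 0.4879.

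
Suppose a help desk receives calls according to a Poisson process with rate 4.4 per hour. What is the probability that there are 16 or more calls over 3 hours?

0.2544

Over the interval, μ = 4.4 × 3 = 13.2 (3 hours).
P(N ≥ 16) = 1 − P(N ≤ 15) = 1 − Σ_{j=0}^{15} e^(−μ) μ^j/j! ≈ 0.2544.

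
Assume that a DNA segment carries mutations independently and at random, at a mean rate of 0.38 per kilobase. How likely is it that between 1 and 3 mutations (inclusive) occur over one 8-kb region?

Over the interval, μ = 0.38 × 8 = 3.04 (an 8-kb region = 8 kilobases).
P(1 ≤ N ≤ 3) = Σ_{j=1}^{3} e^(−3.04) · 3.04^j/j! ≈ 0.5904.

0.5904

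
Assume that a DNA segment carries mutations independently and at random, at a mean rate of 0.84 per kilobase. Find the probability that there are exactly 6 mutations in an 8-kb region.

Over the interval, μ = 0.84 × 8 = 6.72 (an 8-kb region = 8 kilobases).
P(N = 6) = e^(−μ) μ^6/6! = e^(−6.72) · 6.72^6/720 ≈ 0.1543.

0.1543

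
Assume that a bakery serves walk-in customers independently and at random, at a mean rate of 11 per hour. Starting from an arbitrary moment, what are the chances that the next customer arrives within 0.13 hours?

Inter-arrival times are exponential with rate λ = 11 per hour.
P(T ≤ 0.13) = 1 − e^(−λt) = 1 − e^(−11 × 0.13) = 1 − e^(−1.43) ≈ 0.7607.

0.7607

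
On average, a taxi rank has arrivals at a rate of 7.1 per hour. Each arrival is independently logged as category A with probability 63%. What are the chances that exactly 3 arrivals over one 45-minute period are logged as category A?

0.2197

Thinning: the arrivals that are logged as category A themselves form a Poisson process with rate 0.63 × 7.1 = 4.473 per hour.
Over the interval, μ = 4.473 × 0.75 = 3.35475 (a 45-minute period = 0.75 hours).
P(N = 3) = e^(−3.35475) · 3.35475^3/3! ≈ 0.2197.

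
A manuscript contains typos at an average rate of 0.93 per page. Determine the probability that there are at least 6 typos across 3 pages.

Over the interval, μ = 0.93 × 3 = 2.79 (3 pages).
P(N ≥ 6) = 1 − P(N ≤ 5) = 1 − Σ_{j=0}^{5} e^(−μ) μ^j/j! ≈ 0.0642.

0.0642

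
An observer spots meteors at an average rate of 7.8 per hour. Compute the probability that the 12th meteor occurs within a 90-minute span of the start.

0.5037

Over the interval, μ = 7.8 × 1.5 = 11.7 (a 90-minute span = 1.5 hours).
The 12th arrival falls in the interval iff at least 12 events occur there: P(S_12 ≤ t) = P(N ≥ 12) = 1 − P(N ≤ 11) ≈ 0.5037.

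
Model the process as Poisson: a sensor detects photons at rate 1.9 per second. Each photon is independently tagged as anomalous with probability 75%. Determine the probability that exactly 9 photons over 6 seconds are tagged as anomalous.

0.1302

Thinning: the photons that are tagged as anomalous themselves form a Poisson process with rate 0.75 × 1.9 = 1.425 per second.
Over the interval, μ = 1.425 × 6 = 8.55 (6 seconds).
P(N = 9) = e^(−8.55) · 8.55^9/9! ≈ 0.1302.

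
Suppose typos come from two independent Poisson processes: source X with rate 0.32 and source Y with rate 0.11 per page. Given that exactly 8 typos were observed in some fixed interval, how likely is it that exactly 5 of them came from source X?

0.2140

Given the total, each event is independently from source X with probability p = λ_X/(λ_X+λ_Y) = 0.32/0.43 ≈ 0.7442.
So K ~ Binomial(8, 0.32/0.43): P(K = 5) = C(8,5) · (0.32/0.43)^5 · (0.11/0.43)^3 ≈ 0.2140.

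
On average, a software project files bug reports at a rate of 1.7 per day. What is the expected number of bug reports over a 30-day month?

51

E[N] = λt = 1.7 × 30 = 51 (a 30-day month = 30 days).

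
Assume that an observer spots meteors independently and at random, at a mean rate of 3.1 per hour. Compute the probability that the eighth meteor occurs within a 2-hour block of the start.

Over the interval, μ = 3.1 × 2 = 6.2 (a 2-hour block = 2 hours).
The eighth arrival falls in the interval iff at least 8 events occur there: P(S_8 ≤ t) = P(N ≥ 8) = 1 − P(N ≤ 7) ≈ 0.2840.

0.2840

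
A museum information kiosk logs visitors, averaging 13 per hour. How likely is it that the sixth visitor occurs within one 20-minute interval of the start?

0.2689

Over the interval, μ = 13 × 1/3 ≈ 4.33333 (a 20-minute interval = 1/3 hours).
The sixth arrival falls in the interval iff at least 6 events occur there: P(S_6 ≤ t) = P(N ≥ 6) = 1 − P(N ≤ 5) ≈ 0.2689.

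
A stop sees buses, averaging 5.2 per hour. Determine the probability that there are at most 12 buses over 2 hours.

Over the interval, μ = 5.2 × 2 = 10.4 (2 hours).
P(N ≤ 12) = Σ_{j=0}^{12} e^(−μ) μ^j/j! ≈ 0.7522.

0.7522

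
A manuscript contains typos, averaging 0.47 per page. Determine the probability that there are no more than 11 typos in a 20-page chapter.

Over the interval, μ = 0.47 × 20 = 9.4 (a 20-page chapter = 20 pages).
P(N ≤ 11) = Σ_{j=0}^{11} e^(−μ) μ^j/j! ≈ 0.7626.

0.7626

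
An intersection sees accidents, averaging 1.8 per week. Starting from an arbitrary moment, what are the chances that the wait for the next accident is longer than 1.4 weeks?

The wait for the next event is exponential with rate λ = 1.8 per week.
P(T > 1.4) = e^(−λt) = e^(−1.8 × 1.4) = e^(−2.52) ≈ 0.0805.

0.0805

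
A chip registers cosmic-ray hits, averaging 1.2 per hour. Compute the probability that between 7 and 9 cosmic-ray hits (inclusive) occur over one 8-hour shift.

Over the interval, μ = 1.2 × 8 = 9.6 (an 8-hour shift = 8 hours).
P(7 ≤ N ≤ 9) = Σ_{j=7}^{9} e^(−9.6) · 9.6^j/j! ≈ 0.3514.

0.3514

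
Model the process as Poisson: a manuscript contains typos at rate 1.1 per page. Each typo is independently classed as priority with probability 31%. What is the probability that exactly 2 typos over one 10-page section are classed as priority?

0.1921

Thinning: the typos that are classed as priority themselves form a Poisson process with rate 0.31 × 1.1 = 0.341 per page.
Over the interval, μ = 0.341 × 10 = 3.41 (a 10-page section = 10 pages).
P(N = 2) = e^(−3.41) · 3.41^2/2! ≈ 0.1921.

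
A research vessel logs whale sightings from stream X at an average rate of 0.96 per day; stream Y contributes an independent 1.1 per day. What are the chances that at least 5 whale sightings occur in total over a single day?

Independent Poisson processes superpose: combined rate λ = 0.96 + 1.1 = 2.06 per day.
So μ = 2.06.
P(N ≥ 5) = 1 − P(N ≤ 4) ≈ 0.0582.

0.0582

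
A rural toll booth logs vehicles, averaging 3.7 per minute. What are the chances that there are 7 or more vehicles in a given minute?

With mean μ = 3.7 per minute,
P(N ≥ 7) = 1 − P(N ≤ 6) = 1 − Σ_{j=0}^{6} e^(−μ) μ^j/j! ≈ 0.0818.

0.0818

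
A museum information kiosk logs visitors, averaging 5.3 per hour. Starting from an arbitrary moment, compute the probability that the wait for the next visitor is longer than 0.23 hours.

0.2955

The wait for the next event is exponential with rate λ = 5.3 per hour.
P(T > 0.23) = e^(−λt) = e^(−5.3 × 0.23) = e^(−1.219) ≈ 0.2955.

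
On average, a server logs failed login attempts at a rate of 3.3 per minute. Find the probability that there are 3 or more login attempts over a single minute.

0.6406

With mean μ = 3.3 per minute,
P(N ≥ 3) = 1 − P(N ≤ 2) = 1 − Σ_{j=0}^{2} e^(−μ) μ^j/j! ≈ 0.6406.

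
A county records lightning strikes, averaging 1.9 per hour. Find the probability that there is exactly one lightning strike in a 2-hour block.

Over the interval, μ = 1.9 × 2 = 3.8 (a 2-hour block = 2 hours).
P(N = 1) = e^(−μ) μ^1/1! = e^(−3.8) · 3.8^1/1 ≈ 0.0850.

0.0850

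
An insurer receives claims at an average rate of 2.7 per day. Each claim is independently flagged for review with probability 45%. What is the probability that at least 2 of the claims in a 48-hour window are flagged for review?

0.6980

Thinning: the claims that are flagged for review themselves form a Poisson process with rate 0.45 × 2.7 = 1.215 per day.
Over the interval, μ = 1.215 × 2 = 2.43 (a 48-hour window = 2 days).
P(N ≥ 2) = 1 − P(N ≤ 1) ≈ 0.6980.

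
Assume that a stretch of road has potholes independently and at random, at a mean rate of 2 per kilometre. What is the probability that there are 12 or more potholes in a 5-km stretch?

0.3032

Over the interval, μ = 2 × 5 = 10 (a 5-km stretch = 5 kilometres).
P(N ≥ 12) = 1 − P(N ≤ 11) = 1 − Σ_{j=0}^{11} e^(−μ) μ^j/j! ≈ 0.3032.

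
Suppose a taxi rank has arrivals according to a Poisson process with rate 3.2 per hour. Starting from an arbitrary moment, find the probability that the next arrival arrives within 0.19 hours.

0.4556

Inter-arrival times are exponential with rate λ = 3.2 per hour.
P(T ≤ 0.19) = 1 − e^(−λt) = 1 − e^(−3.2 × 0.19) = 1 − e^(−0.608) ≈ 0.4556.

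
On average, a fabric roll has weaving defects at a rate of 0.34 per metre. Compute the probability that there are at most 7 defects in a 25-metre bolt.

0.3856

Over the interval, μ = 0.34 × 25 = 8.5 (a 25-metre bolt = 25 metres).
P(N ≤ 7) = Σ_{j=0}^{7} e^(−μ) μ^j/j! ≈ 0.3856.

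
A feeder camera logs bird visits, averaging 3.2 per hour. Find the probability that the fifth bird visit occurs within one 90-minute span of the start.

0.5237

Over the interval, μ = 3.2 × 1.5 = 4.8 (a 90-minute span = 1.5 hours).
The fifth arrival falls in the interval iff at least 5 events occur there: P(S_5 ≤ t) = P(N ≥ 5) = 1 − P(N ≤ 4) ≈ 0.5237.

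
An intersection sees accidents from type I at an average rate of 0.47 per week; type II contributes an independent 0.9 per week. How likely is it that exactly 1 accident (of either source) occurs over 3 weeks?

0.0674

Independent Poisson processes superpose: combined rate λ = 0.47 + 0.9 = 1.37 per week.
Over the interval, μ = 1.37 × 3 = 4.11 (3 weeks).
P(N = 1) = e^(−4.11) · 4.11^1/1! ≈ 0.0674.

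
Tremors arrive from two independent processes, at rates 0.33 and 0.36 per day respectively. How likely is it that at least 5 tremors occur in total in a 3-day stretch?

Independent Poisson processes superpose: combined rate λ = 0.33 + 0.36 = 0.69 per day.
Over the interval, μ = 0.69 × 3 = 2.07 (a 3-day stretch = 3 days).
P(N ≥ 5) = 1 − P(N ≤ 4) ≈ 0.0592.

0.0592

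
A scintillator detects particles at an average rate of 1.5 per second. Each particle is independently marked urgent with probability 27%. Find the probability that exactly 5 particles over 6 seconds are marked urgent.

Thinning: the particles that are marked urgent themselves form a Poisson process with rate 0.27 × 1.5 = 0.405 per second.
Over the interval, μ = 0.405 × 6 = 2.43 (6 seconds).
P(N = 5) = e^(−2.43) · 2.43^5/5! ≈ 0.0622.

0.0622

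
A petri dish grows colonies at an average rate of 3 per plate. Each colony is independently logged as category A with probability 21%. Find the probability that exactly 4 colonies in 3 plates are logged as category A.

Thinning: the colonies that are logged as category A themselves form a Poisson process with rate 0.21 × 3 = 0.63 per plate.
Over the interval, μ = 0.63 × 3 = 1.89 (3 plates).
P(N = 4) = e^(−1.89) · 1.89^4/4! ≈ 0.0803.

0.0803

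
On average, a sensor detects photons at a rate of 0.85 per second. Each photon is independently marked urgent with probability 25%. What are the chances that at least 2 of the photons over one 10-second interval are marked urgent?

Thinning: the photons that are marked urgent themselves form a Poisson process with rate 0.25 × 0.85 = 0.2125 per second.
Over the interval, μ = 0.2125 × 10 = 2.125 (a 10-second interval = 10 seconds).
P(N ≥ 2) = 1 − P(N ≤ 1) ≈ 0.6268.

0.6268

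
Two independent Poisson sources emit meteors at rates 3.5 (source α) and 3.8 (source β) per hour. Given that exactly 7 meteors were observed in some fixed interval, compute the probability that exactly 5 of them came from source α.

0.1442

Given the total, each event is independently from source α with probability p = λ_α/(λ_α+λ_β) = 3.5/7.3 ≈ 0.4795.
So K ~ Binomial(7, 3.5/7.3): P(K = 5) = C(7,5) · (3.5/7.3)^5 · (3.8/7.3)^2 ≈ 0.1442.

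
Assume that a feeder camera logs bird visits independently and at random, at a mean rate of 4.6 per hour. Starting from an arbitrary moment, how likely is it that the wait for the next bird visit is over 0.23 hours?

The wait for the next event is exponential with rate λ = 4.6 per hour.
P(T > 0.23) = e^(−λt) = e^(−4.6 × 0.23) = e^(−1.058) ≈ 0.3471.

0.3471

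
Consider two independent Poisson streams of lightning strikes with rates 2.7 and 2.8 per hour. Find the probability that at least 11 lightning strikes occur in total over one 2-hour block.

0.5401

Independent Poisson processes superpose: combined rate λ = 2.7 + 2.8 = 5.5 per hour.
Over the interval, μ = 5.5 × 2 = 11 (a 2-hour block = 2 hours).
P(N ≥ 11) = 1 − P(N ≤ 10) ≈ 0.5401.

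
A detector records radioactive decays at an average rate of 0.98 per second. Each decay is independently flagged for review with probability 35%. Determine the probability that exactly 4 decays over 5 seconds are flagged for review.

0.0649

Thinning: the decays that are flagged for review themselves form a Poisson process with rate 0.35 × 0.98 = 0.343 per second.
Over the interval, μ = 0.343 × 5 = 1.715 (5 seconds).
P(N = 4) = e^(−1.715) · 1.715^4/4! ≈ 0.0649.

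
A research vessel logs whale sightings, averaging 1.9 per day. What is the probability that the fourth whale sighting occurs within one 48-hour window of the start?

Over the interval, μ = 1.9 × 2 = 3.8 (a 48-hour window = 2 days).
The fourth arrival falls in the interval iff at least 4 events occur there: P(S_4 ≤ t) = P(N ≥ 4) = 1 − P(N ≤ 3) ≈ 0.5265.

0.5265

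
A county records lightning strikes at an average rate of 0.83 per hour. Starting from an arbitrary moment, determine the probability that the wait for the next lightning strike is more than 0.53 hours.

0.6441

The wait for the next event is exponential with rate λ = 0.83 per hour.
P(T > 0.53) = e^(−λt) = e^(−0.83 × 0.53) = e^(−0.4399) ≈ 0.6441.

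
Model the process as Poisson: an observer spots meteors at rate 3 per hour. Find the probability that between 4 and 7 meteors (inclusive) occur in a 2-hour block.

Over the interval, μ = 3 × 2 = 6 (a 2-hour block = 2 hours).
P(4 ≤ N ≤ 7) = Σ_{j=4}^{7} e^(−6) · 6^j/j! ≈ 0.5928.

0.5928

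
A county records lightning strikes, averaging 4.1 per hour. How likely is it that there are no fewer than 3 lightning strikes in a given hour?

With mean μ = 4.1 per hour,
P(N ≥ 3) = 1 − P(N ≤ 2) = 1 − Σ_{j=0}^{2} e^(−μ) μ^j/j! ≈ 0.7762.

0.7762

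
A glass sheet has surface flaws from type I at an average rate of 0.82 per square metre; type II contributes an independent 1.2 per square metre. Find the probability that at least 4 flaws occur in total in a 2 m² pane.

Independent Poisson processes superpose: combined rate λ = 0.82 + 1.2 = 2.02 per square metre.
Over the interval, μ = 2.02 × 2 = 4.04 (a 2 m² pane = 2 square metres).
P(N ≥ 4) = 1 − P(N ≤ 3) ≈ 0.5743.

0.5743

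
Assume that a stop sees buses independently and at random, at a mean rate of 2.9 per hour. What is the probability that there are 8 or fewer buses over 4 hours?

Over the interval, μ = 2.9 × 4 = 11.6 (4 hours).
P(N ≤ 8) = Σ_{j=0}^{8} e^(−μ) μ^j/j! ≈ 0.1830.

0.1830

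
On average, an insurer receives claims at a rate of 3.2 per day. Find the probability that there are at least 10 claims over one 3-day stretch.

Over the interval, μ = 3.2 × 3 = 9.6 (a 3-day stretch = 3 days).
P(N ≥ 10) = 1 − P(N ≤ 9) = 1 − Σ_{j=0}^{9} e^(−μ) μ^j/j! ≈ 0.4911.

0.4911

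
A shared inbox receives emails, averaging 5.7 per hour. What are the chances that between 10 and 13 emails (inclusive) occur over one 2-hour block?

Over the interval, μ = 5.7 × 2 = 11.4 (a 2-hour block = 2 hours).
P(10 ≤ N ≤ 13) = Σ_{j=10}^{13} e^(−11.4) · 11.4^j/j! ≈ 0.4443.

0.4443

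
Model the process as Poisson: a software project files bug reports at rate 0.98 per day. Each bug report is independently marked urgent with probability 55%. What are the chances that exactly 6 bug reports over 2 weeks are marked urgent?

Thinning: the bug reports that are marked urgent themselves form a Poisson process with rate 0.55 × 0.98 = 0.539 per day.
Over the interval, μ = 0.539 × 14 = 7.546 (2 weeks = 14 days).
P(N = 6) = e^(−7.546) · 7.546^6/6! ≈ 0.1355.

0.1355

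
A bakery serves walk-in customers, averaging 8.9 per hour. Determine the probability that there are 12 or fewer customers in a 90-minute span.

Over the interval, μ = 8.9 × 1.5 = 13.35 (a 90-minute span = 1.5 hours).
P(N ≤ 12) = Σ_{j=0}^{12} e^(−μ) μ^j/j! ≈ 0.4252.

0.4252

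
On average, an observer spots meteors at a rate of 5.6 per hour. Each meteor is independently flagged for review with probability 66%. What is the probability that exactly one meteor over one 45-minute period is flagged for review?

0.1734

Thinning: the meteors that are flagged for review themselves form a Poisson process with rate 0.66 × 5.6 = 3.696 per hour.
Over the interval, μ = 3.696 × 0.75 = 2.772 (a 45-minute period = 0.75 hours).
P(N = 1) = e^(−2.772) · 2.772^1/1! ≈ 0.1734.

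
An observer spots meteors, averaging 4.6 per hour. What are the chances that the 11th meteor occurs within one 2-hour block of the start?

0.3180

Over the interval, μ = 4.6 × 2 = 9.2 (a 2-hour block = 2 hours).
The 11th arrival falls in the interval iff at least 11 events occur there: P(S_11 ≤ t) = P(N ≥ 11) = 1 − P(N ≤ 10) ≈ 0.3180.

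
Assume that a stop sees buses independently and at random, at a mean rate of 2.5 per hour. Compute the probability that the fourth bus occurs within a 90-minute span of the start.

0.5162

Over the interval, μ = 2.5 × 1.5 = 3.75 (a 90-minute span = 1.5 hours).
The fourth arrival falls in the interval iff at least 4 events occur there: P(S_4 ≤ t) = P(N ≥ 4) = 1 − P(N ≤ 3) ≈ 0.5162.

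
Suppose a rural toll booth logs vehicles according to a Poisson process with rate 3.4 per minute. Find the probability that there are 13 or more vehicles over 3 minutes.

Over the interval, μ = 3.4 × 3 = 10.2 (3 minutes).
P(N ≥ 13) = 1 − P(N ≤ 12) = 1 − Σ_{j=0}^{12} e^(−μ) μ^j/j! ≈ 0.2278.

0.2278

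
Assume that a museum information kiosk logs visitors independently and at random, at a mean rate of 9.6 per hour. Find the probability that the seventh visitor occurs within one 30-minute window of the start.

0.2092

Over the interval, μ = 9.6 × 0.5 = 4.8 (a 30-minute window = 0.5 hours).
The seventh arrival falls in the interval iff at least 7 events occur there: P(S_7 ≤ t) = P(N ≥ 7) = 1 − P(N ≤ 6) ≈ 0.2092.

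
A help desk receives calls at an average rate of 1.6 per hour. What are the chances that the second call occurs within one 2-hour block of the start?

Over the interval, μ = 1.6 × 2 = 3.2 (a 2-hour block = 2 hours).
The second arrival falls in the interval iff at least 2 events occur there: P(S_2 ≤ t) = P(N ≥ 2) = 1 − P(N ≤ 1) ≈ 0.8288.

0.8288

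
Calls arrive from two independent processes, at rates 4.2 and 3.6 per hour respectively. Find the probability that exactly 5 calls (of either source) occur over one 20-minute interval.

Independent Poisson processes superpose: combined rate λ = 4.2 + 3.6 = 7.8 per hour.
Over the interval, μ = 7.8 × 1/3 = 2.6 (a 20-minute interval = 1/3 hours).
P(N = 5) = e^(−2.6) · 2.6^5/5! ≈ 0.0735.

0.0735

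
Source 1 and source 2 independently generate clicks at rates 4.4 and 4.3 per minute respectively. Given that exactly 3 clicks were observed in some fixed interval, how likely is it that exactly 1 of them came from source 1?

0.3706

Given the total, each event is independently from source 1 with probability p = λ_1/(λ_1+λ_2) = 4.4/8.7 ≈ 0.5057.
So K ~ Binomial(3, 4.4/8.7): P(K = 1) = C(3,1) · (4.4/8.7)^1 · (4.3/8.7)^2 ≈ 0.3706.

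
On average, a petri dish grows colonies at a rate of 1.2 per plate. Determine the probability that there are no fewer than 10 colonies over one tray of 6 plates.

0.1904

Over the interval, μ = 1.2 × 6 = 7.2 (a tray of 6 plates = 6 plates).
P(N ≥ 10) = 1 − P(N ≤ 9) = 1 − Σ_{j=0}^{9} e^(−μ) μ^j/j! ≈ 0.1904.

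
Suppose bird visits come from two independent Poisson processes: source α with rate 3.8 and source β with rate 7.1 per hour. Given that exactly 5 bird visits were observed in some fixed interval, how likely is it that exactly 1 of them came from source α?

Given the total, each event is independently from source α with probability p = λ_α/(λ_α+λ_β) = 3.8/10.9 ≈ 0.3486.
So K ~ Binomial(5, 3.8/10.9): P(K = 1) = C(5,1) · (3.8/10.9)^1 · (7.1/10.9)^4 ≈ 0.3138.

0.3138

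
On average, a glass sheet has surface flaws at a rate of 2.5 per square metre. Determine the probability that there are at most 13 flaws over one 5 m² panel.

0.6278

Over the interval, μ = 2.5 × 5 = 12.5 (a 5 m² panel = 5 square metres).
P(N ≤ 13) = Σ_{j=0}^{13} e^(−μ) μ^j/j! ≈ 0.6278.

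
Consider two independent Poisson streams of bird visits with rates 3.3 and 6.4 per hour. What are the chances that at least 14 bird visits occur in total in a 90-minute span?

Independent Poisson processes superpose: combined rate λ = 3.3 + 6.4 = 9.7 per hour.
Over the interval, μ = 9.7 × 1.5 = 14.55 (a 90-minute span = 1.5 hours).
P(N ≥ 14) = 1 − P(N ≤ 13) ≈ 0.5925.

0.5925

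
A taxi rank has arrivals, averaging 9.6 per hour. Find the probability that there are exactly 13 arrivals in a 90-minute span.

0.1025

Over the interval, μ = 9.6 × 1.5 = 14.4 (a 90-minute span = 1.5 hours).
P(N = 13) = e^(−μ) μ^13/13! = e^(−14.4) · 14.4^13/6227020800 ≈ 0.1025.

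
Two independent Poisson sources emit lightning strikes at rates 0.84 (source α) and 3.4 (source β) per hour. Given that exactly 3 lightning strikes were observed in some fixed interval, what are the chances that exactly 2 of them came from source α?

Given the total, each event is independently from source α with probability p = λ_α/(λ_α+λ_β) = 0.84/4.24 ≈ 0.1981.
So K ~ Binomial(3, 0.84/4.24): P(K = 2) = C(3,2) · (0.84/4.24)^2 · (3.4/4.24)^1 ≈ 0.0944.

0.0944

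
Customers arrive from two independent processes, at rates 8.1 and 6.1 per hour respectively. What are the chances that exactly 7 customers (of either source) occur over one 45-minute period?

0.0731

Independent Poisson processes superpose: combined rate λ = 8.1 + 6.1 = 14.2 per hour.
Over the interval, μ = 14.2 × 0.75 = 10.65 (a 45-minute period = 0.75 hours).
P(N = 7) = e^(−10.65) · 10.65^7/7! ≈ 0.0731.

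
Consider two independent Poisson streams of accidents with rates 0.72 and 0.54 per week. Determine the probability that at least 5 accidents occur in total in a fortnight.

Independent Poisson processes superpose: combined rate λ = 0.72 + 0.54 = 1.26 per week.
Over the interval, μ = 1.26 × 2 = 2.52 (a fortnight = 2 weeks).
P(N ≥ 5) = 1 − P(N ≤ 4) ≈ 0.1115.

0.1115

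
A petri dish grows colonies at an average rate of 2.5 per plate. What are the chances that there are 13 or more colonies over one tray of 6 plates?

Over the interval, μ = 2.5 × 6 = 15 (a tray of 6 plates = 6 plates).
P(N ≥ 13) = 1 − P(N ≤ 12) = 1 − Σ_{j=0}^{12} e^(−μ) μ^j/j! ≈ 0.7324.

0.7324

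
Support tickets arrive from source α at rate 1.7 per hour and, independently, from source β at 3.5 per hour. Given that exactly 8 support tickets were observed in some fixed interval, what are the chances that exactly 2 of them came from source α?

Given the total, each event is independently from source α with probability p = λ_α/(λ_α+λ_β) = 1.7/5.2 ≈ 0.3269.
So K ~ Binomial(8, 1.7/5.2): P(K = 2) = C(8,2) · (1.7/5.2)^2 · (3.5/5.2)^6 ≈ 0.2783.

0.2783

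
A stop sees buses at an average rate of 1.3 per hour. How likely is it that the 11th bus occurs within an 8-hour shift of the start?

Over the interval, μ = 1.3 × 8 = 10.4 (an 8-hour shift = 8 hours).
The 11th arrival falls in the interval iff at least 11 events occur there: P(S_11 ≤ t) = P(N ≥ 11) = 1 − P(N ≤ 10) ≈ 0.4669.

0.4669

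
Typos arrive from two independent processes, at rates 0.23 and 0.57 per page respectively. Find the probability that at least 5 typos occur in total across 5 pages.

0.3712

Independent Poisson processes superpose: combined rate λ = 0.23 + 0.57 = 0.8 per page.
Over the interval, μ = 0.8 × 5 = 4 (5 pages).
P(N ≥ 5) = 1 − P(N ≤ 4) ≈ 0.3712.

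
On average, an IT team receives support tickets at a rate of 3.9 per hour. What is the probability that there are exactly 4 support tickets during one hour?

0.1951

With mean μ = 3.9 per hour,
P(N = 4) = e^(−μ) μ^4/4! = e^(−3.9) · 3.9^4/24 ≈ 0.1951.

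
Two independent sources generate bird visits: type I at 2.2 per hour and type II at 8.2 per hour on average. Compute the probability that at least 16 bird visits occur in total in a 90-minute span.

0.4931

Independent Poisson processes superpose: combined rate λ = 2.2 + 8.2 = 10.4 per hour.
Over the interval, μ = 10.4 × 1.5 = 15.6 (a 90-minute span = 1.5 hours).
P(N ≥ 16) = 1 − P(N ≤ 15) ≈ 0.4931.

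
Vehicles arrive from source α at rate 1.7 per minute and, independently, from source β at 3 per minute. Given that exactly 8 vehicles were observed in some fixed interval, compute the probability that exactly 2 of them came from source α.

0.2477

Given the total, each event is independently from source α with probability p = λ_α/(λ_α+λ_β) = 1.7/4.7 ≈ 0.3617.
So K ~ Binomial(8, 1.7/4.7): P(K = 2) = C(8,2) · (1.7/4.7)^2 · (3/4.7)^6 ≈ 0.2477.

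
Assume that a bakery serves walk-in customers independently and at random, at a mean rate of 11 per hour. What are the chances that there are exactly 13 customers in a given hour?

With mean μ = 11 per hour,
P(N = 13) = e^(−μ) μ^13/13! = e^(−11) · 11^13/6227020800 ≈ 0.0926.

0.0926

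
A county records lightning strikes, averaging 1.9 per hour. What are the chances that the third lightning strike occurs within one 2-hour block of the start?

Over the interval, μ = 1.9 × 2 = 3.8 (a 2-hour block = 2 hours).
The third arrival falls in the interval iff at least 3 events occur there: P(S_3 ≤ t) = P(N ≥ 3) = 1 − P(N ≤ 2) ≈ 0.7311.

0.7311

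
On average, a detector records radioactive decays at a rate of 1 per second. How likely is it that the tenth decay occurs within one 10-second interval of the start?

0.5421

Over the interval, μ = 1 × 10 = 10 (a 10-second interval = 10 seconds).
The tenth arrival falls in the interval iff at least 10 events occur there: P(S_10 ≤ t) = P(N ≥ 10) = 1 − P(N ≤ 9) ≈ 0.5421.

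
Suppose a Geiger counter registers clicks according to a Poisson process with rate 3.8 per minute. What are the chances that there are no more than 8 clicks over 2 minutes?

0.6482

Over the interval, μ = 3.8 × 2 = 7.6 (2 minutes).
P(N ≤ 8) = Σ_{j=0}^{8} e^(−μ) μ^j/j! ≈ 0.6482.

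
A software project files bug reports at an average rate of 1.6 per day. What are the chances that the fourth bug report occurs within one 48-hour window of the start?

Over the interval, μ = 1.6 × 2 = 3.2 (a 48-hour window = 2 days).
The fourth arrival falls in the interval iff at least 4 events occur there: P(S_4 ≤ t) = P(N ≥ 4) = 1 − P(N ≤ 3) ≈ 0.3975.

0.3975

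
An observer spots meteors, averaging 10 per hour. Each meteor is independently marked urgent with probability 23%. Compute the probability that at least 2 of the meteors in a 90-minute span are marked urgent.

0.8587

Thinning: the meteors that are marked urgent themselves form a Poisson process with rate 0.23 × 10 = 2.3 per hour.
Over the interval, μ = 2.3 × 1.5 = 3.45 (a 90-minute span = 1.5 hours).
P(N ≥ 2) = 1 − P(N ≤ 1) ≈ 0.8587.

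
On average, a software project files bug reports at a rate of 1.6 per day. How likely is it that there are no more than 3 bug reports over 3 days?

Over the interval, μ = 1.6 × 3 = 4.8 (3 days).
P(N ≤ 3) = Σ_{j=0}^{3} e^(−μ) μ^j/j! ≈ 0.2942.

0.2942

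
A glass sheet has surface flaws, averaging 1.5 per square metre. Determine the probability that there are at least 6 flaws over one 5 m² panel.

0.7586

Over the interval, μ = 1.5 × 5 = 7.5 (a 5 m² panel = 5 square metres).
P(N ≥ 6) = 1 − P(N ≤ 5) = 1 − Σ_{j=0}^{5} e^(−μ) μ^j/j! ≈ 0.7586.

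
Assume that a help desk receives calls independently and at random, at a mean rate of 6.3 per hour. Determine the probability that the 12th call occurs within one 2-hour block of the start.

0.6050

Over the interval, μ = 6.3 × 2 = 12.6 (a 2-hour block = 2 hours).
The 12th arrival falls in the interval iff at least 12 events occur there: P(S_12 ≤ t) = P(N ≥ 12) = 1 − P(N ≤ 11) ≈ 0.6050.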